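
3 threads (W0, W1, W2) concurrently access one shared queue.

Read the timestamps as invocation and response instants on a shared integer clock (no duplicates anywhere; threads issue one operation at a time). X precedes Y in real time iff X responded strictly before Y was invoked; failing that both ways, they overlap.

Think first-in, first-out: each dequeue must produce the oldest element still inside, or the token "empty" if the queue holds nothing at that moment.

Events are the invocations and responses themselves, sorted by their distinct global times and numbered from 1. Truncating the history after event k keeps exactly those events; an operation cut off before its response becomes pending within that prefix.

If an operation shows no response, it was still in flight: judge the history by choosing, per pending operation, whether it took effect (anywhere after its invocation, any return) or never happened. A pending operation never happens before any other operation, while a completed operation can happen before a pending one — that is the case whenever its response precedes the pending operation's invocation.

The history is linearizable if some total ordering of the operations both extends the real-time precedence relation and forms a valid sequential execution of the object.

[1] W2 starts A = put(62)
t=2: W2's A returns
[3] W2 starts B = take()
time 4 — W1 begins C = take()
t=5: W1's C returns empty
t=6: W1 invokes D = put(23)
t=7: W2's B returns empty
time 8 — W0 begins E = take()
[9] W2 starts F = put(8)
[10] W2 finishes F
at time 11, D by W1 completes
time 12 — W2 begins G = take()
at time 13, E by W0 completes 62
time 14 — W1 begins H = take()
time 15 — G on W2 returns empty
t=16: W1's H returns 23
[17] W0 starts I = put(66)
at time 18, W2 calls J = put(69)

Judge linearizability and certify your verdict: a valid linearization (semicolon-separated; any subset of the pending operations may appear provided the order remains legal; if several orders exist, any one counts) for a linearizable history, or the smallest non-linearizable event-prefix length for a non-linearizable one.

the violation lands at event 7, B's response at time 7: events 1..6 linearize, events 1..7 do not
the 3 completed operations admit 2 real-time orders; each fails the queue replay
completion choices over the 1 pending operation (D) were checked; none helps
for example A, B, C (pending dropped) fails at step 2: B take() → empty is not legal there
for example A, C, B (pending dropped) fails at step 2: C take() → empty is not legal there

not linearizable — minimal violating prefix: 7 events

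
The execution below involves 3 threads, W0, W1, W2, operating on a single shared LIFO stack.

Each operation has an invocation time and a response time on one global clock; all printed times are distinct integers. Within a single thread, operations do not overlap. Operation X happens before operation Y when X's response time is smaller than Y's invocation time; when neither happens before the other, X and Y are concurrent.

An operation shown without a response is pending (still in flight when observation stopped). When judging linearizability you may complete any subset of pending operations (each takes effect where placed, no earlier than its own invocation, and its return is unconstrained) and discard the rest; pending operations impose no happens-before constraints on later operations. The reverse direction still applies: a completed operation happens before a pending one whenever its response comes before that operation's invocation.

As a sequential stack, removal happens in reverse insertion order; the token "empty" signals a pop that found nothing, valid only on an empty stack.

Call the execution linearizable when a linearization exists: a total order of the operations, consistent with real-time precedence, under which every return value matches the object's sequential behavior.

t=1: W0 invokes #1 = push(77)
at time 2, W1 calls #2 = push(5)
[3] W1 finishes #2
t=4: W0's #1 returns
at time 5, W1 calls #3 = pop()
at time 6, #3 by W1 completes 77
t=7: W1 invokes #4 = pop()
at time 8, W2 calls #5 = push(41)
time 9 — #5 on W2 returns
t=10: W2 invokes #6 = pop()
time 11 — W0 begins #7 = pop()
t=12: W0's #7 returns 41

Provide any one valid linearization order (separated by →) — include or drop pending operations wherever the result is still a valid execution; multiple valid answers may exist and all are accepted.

step 1: #2 push(5) — stack <5>
step 2: #1 push(77) — stack <5,77>
step 3: #3 pop() → 77 — stack <5>
step 4: #4 pop() (pending, included) — stack <>
step 5: #5 push(41) — stack <41>
step 6: #7 pop() → 41 — stack <>

#2 → #1 → #3 → #4 → #5 → #7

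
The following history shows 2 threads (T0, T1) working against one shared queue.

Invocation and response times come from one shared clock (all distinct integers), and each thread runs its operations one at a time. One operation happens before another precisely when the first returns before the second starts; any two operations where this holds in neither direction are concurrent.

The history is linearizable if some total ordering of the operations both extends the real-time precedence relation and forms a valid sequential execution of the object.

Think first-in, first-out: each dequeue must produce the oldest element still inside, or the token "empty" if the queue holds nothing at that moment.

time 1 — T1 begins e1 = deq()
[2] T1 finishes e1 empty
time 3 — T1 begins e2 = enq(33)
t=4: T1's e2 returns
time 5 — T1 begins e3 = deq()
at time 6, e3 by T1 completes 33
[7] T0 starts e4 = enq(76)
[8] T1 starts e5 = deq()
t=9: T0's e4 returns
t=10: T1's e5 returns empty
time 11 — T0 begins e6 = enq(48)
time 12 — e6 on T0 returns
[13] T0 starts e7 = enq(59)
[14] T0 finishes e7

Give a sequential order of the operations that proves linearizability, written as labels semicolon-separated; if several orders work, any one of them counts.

step 1: e1 deq() → empty — queue <>
step 2: e2 enq(33) — queue <33>
step 3: e3 deq() → 33 — queue <>
step 4: e5 deq() → empty — queue <>
step 5: e4 enq(76) — queue <76>
step 6: e6 enq(48) — queue <76,48>
step 7: e7 enq(59) — queue <76,48,59>

e1; e2; e3; e5; e4; e6; e7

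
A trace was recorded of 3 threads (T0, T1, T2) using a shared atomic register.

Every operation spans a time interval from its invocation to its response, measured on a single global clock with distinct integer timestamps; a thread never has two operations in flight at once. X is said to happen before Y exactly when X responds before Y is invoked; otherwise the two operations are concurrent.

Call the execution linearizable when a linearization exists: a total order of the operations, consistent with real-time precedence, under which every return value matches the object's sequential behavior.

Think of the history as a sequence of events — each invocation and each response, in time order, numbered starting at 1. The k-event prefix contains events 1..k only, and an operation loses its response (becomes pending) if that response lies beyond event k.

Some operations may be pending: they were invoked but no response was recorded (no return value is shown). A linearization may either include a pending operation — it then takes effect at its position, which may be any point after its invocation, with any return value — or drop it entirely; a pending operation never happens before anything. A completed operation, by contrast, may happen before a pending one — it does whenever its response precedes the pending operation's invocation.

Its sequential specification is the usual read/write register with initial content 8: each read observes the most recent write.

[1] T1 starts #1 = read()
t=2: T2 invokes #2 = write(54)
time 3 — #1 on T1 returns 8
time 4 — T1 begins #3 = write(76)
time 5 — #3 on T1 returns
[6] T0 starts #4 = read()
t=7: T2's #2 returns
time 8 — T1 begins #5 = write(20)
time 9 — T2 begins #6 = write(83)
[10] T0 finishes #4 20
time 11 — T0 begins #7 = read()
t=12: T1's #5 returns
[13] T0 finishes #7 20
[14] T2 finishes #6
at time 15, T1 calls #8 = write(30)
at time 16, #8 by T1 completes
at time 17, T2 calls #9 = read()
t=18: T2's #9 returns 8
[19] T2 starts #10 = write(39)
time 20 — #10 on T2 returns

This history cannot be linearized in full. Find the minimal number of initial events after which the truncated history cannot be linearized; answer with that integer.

18

a valid linearization of events 1..17 exists, for instance #1, #2, #3, #5, #4, #7, #6, #8:
1. #1 read() → 8, leaving value 8
2. #2 write(54), leaving value 54
3. #3 write(76), leaving value 76
4. #5 write(20), leaving value 20
5. #4 read() → 20, leaving value 20
6. #7 read() → 20, leaving value 20
7. #6 write(83), leaving value 83
8. #8 write(30), leaving value 30
once event 18 joins (#9's response, time 18), exhaustive search finds no witness
take #1, #2, #3, #4, #5, #6, #7, #8, #9: step 4 already fails, because #4 read() → 20 cannot occur there
take #1, #2, #3, #4, #5, #7, #6, #8, #9: step 4 already fails, because #4 read() → 20 cannot occur there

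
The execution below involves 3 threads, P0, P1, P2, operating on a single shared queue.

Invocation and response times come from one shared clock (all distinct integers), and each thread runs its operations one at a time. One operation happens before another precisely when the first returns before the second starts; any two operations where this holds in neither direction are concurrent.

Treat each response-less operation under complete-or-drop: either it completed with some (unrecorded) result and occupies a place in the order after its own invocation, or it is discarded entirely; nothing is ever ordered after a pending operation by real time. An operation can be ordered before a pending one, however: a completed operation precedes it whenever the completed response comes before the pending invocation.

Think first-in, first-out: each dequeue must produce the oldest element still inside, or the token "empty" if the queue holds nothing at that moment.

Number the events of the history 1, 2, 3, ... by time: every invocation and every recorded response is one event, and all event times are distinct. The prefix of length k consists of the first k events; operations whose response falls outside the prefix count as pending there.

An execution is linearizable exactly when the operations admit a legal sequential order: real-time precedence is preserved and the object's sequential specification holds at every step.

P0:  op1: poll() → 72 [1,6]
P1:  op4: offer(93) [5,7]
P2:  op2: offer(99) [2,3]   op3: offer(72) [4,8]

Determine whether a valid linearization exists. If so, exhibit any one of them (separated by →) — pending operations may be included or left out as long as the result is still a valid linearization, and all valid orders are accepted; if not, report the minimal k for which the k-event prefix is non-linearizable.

cut after 5 events: linearizable; cut after 6 events (op1 responds, time 6): not linearizable
no legal order exists: 2 real-time-consistent candidates over 2 completed queue operations, all rejected
no completion choice of the 2 pending operations (op3, op4) rescues it — every subset was tried
take op1, op2 (pending dropped): step 1 already fails, because op1 poll() → 72 cannot occur there
take op2, op1 (pending dropped): step 2 already fails, because op1 poll() → 72 cannot occur there

not linearizable — minimal violating prefix: 6 events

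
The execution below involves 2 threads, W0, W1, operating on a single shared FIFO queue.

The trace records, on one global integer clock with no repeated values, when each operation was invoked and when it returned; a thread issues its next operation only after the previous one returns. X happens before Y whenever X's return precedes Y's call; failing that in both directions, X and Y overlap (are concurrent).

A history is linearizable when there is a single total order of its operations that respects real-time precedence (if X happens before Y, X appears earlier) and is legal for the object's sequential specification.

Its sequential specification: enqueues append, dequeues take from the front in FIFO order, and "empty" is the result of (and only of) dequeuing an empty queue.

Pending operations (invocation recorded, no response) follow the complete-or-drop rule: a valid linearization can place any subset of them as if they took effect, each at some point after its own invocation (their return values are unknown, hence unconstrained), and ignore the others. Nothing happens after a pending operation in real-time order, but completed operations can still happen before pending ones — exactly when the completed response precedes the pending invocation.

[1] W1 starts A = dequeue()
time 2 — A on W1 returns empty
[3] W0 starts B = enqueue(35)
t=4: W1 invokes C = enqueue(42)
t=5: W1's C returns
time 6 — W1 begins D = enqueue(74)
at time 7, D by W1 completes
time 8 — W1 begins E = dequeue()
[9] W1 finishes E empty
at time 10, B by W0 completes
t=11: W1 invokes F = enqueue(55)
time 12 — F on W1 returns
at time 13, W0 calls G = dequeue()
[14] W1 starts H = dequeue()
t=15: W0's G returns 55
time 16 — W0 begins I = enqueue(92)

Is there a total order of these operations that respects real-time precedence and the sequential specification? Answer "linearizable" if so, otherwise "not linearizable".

prefix check: 1..8 passes, 1..9 fails once E's time-9 response joins
the completed operations (4 total) allow one real-time order; the FIFO queue replay rejects it
completion choices over the 1 pending operation (B) were checked; none helps
for example A, C, D, E (pending dropped) fails at step 4: E dequeue() → empty is not legal there

not linearizable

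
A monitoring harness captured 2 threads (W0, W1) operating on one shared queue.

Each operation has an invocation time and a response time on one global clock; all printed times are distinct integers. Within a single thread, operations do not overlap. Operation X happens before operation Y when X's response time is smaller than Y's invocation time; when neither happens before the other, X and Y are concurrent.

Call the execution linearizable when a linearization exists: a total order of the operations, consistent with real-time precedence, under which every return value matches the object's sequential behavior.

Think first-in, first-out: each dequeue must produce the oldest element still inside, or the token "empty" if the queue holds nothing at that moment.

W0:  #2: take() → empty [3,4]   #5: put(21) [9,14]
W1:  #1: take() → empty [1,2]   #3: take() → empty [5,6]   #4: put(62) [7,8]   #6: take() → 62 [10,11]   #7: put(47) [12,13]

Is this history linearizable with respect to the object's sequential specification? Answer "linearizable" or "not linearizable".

one valid linearization: #1, #2, #3, #4, #5, #6, #7
step 1: #1 take() → empty — queue <>
step 2: #2 take() → empty — queue <>
step 3: #3 take() → empty — queue <>
step 4: #4 put(62) — queue <62>
step 5: #5 put(21) — queue <62,21>
step 6: #6 take() → 62 — queue <21>
step 7: #7 put(47) — queue <21,47>

linearizable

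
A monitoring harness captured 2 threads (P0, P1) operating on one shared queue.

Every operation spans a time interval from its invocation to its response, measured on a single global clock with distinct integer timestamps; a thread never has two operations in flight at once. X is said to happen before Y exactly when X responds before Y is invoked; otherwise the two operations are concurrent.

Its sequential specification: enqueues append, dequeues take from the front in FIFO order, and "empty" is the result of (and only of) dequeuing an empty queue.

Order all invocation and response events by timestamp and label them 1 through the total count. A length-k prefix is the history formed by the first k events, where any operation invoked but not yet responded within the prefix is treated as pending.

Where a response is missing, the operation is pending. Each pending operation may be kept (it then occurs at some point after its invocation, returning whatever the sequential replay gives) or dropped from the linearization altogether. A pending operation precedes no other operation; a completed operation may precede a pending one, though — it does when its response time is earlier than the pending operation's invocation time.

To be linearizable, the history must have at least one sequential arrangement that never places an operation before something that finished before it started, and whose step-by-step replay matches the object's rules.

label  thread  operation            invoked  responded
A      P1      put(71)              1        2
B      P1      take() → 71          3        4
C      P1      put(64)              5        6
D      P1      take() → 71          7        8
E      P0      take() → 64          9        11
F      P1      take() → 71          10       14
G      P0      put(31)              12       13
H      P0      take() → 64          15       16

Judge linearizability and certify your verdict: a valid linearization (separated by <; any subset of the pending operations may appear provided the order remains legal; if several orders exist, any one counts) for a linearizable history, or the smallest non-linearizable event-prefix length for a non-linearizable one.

the violation lands at event 8, D's response at time 8: events 1..7 linearize, events 1..8 do not
exactly one order of the 4 completed ops respects real time; the queue replay fails
e.g. A, B, C, D: illegal at step 4, since D take() → 71 cannot apply there

not linearizable — minimal violating prefix: 8 events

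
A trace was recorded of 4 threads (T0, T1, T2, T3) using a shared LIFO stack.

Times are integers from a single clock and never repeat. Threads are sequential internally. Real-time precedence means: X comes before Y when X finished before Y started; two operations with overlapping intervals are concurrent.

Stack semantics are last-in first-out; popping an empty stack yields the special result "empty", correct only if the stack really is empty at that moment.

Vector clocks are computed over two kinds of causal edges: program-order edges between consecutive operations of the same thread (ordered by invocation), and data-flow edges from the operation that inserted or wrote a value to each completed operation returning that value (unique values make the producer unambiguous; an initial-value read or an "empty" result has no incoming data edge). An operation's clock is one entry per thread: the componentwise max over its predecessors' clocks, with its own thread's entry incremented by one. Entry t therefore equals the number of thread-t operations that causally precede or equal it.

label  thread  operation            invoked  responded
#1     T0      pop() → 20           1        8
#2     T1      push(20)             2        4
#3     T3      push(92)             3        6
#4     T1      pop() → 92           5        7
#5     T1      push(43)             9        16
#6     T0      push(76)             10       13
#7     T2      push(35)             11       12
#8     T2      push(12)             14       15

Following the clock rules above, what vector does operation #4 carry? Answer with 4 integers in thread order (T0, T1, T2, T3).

(0, 2, 0, 1)

invoked at 3, #3 has no predecessors; its own T3 bump gives (0, 0, 0, 1)
invoked at 11, #7 has no predecessors; its own T2 bump gives (0, 0, 1, 0)
invoked at 2, #2 has no predecessors; its own T1 bump gives (0, 1, 0, 0)
VC(#8, invoked at 14): max of VC(#7)=(0, 0, 1, 0), then +1 on thread T2 → (0, 0, 2, 0)
VC(#1, invoked at 1): max of VC(#2)=(0, 1, 0, 0), then +1 on thread T0 → (1, 1, 0, 0)
VC(#4, invoked at 5): max of VC(#2)=(0, 1, 0, 0), VC(#3)=(0, 0, 0, 1), then +1 on thread T1 → (0, 2, 0, 1)
VC(#6, invoked at 10): max of VC(#1)=(1, 1, 0, 0), then +1 on thread T0 → (2, 1, 0, 0)
VC(#5, invoked at 9): max of VC(#4)=(0, 2, 0, 1), then +1 on thread T1 → (0, 3, 0, 1)
target: VC(#4) = (0, 2, 0, 1)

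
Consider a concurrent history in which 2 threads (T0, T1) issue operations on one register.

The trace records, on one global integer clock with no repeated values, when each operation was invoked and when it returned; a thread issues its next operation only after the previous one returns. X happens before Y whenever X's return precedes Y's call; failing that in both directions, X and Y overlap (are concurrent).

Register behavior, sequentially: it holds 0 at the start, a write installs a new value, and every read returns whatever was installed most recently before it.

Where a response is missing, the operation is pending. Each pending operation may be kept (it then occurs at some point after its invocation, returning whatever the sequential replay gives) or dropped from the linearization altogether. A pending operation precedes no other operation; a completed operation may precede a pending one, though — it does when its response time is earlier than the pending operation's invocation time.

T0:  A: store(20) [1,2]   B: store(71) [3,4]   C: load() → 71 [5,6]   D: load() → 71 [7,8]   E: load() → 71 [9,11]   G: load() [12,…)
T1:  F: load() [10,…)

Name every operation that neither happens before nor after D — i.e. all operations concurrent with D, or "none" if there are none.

none

overlap test against D [7,8]: concurrent iff the interval meets 7..8
A [1,2]: before
B [3,4]: before
C [5,6]: before
E [9,11]: after
F [10,…): after
G [12,…): after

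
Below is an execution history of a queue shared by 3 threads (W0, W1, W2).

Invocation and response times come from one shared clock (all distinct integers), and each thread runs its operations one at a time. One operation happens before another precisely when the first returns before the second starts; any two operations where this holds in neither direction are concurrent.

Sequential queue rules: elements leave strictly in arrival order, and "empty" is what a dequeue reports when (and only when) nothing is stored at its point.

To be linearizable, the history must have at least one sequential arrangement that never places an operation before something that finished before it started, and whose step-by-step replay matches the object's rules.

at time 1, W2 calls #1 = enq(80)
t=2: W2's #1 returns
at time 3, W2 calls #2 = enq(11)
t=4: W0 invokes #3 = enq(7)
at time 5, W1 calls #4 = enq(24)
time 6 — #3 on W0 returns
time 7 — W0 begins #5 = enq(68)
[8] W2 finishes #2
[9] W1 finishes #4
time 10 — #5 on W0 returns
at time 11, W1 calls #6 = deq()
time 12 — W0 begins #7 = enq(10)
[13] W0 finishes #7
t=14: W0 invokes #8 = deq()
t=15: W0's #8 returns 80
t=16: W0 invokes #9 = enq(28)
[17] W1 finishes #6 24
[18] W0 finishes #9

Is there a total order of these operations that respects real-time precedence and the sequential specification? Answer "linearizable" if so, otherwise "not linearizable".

a witness: #1, #4, #2, #3, #5, #7, #8, #6, #9
step 1: #1 enq(80) — queue <80>
step 2: #4 enq(24) — queue <80,24>
step 3: #2 enq(11) — queue <80,24,11>
step 4: #3 enq(7) — queue <80,24,11,7>
step 5: #5 enq(68) — queue <80,24,11,7,68>
step 6: #7 enq(10) — queue <80,24,11,7,68,10>
step 7: #8 deq() → 80 — queue <24,11,7,68,10>
step 8: #6 deq() → 24 — queue <11,7,68,10>
step 9: #9 enq(28) — queue <11,7,68,10,28>

linearizable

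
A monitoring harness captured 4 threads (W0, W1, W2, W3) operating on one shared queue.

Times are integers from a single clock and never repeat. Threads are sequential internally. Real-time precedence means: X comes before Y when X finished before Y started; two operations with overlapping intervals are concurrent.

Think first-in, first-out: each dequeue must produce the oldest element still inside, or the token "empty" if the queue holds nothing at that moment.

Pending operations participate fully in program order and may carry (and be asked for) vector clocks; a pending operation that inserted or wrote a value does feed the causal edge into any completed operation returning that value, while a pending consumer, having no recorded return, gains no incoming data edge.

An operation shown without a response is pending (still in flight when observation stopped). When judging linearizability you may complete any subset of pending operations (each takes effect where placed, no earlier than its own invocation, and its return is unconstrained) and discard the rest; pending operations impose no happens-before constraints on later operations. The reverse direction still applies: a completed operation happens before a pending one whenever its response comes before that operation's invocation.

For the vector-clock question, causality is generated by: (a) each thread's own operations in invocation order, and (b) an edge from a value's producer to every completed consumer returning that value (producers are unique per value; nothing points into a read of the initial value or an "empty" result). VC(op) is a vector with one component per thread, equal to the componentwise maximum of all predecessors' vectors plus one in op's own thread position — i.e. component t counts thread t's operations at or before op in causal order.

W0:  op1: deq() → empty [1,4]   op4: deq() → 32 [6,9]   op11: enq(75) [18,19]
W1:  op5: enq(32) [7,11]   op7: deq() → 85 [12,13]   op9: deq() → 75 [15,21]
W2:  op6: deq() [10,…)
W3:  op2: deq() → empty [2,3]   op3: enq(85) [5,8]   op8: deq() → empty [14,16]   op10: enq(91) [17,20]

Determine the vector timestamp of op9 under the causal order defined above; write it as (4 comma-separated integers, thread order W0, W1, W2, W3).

op2 (invocation 2): nothing precedes it; W3's component alone gives (0, 0, 0, 1)
op6 (invocation 10): nothing precedes it; W2's component alone gives (0, 0, 1, 0)
op5 (invocation 7): nothing precedes it; W1's component alone gives (0, 1, 0, 0)
op1 (invocation 1): nothing precedes it; W0's component alone gives (1, 0, 0, 0)
from VC(op2)=(0, 0, 0, 1), op3 (invoked 5) maxes components and bumps W3 → (0, 0, 0, 2)
from VC(op3)=(0, 0, 0, 2), op8 (invoked 14) maxes components and bumps W3 → (0, 0, 0, 3)
from VC(op1)=(1, 0, 0, 0), VC(op5)=(0, 1, 0, 0), op4 (invoked 6) maxes components and bumps W0 → (2, 1, 0, 0)
from VC(op8)=(0, 0, 0, 3), op10 (invoked 17) maxes components and bumps W3 → (0, 0, 0, 4)
from VC(op3)=(0, 0, 0, 2), VC(op5)=(0, 1, 0, 0), op7 (invoked 12) maxes components and bumps W1 → (0, 2, 0, 2)
from VC(op4)=(2, 1, 0, 0), op11 (invoked 18) maxes components and bumps W0 → (3, 1, 0, 0)
from VC(op7)=(0, 2, 0, 2), VC(op11)=(3, 1, 0, 0), op9 (invoked 15) maxes components and bumps W1 → (3, 3, 0, 2)
target: VC(op9) = (3, 3, 0, 2)

(3, 3, 0, 2)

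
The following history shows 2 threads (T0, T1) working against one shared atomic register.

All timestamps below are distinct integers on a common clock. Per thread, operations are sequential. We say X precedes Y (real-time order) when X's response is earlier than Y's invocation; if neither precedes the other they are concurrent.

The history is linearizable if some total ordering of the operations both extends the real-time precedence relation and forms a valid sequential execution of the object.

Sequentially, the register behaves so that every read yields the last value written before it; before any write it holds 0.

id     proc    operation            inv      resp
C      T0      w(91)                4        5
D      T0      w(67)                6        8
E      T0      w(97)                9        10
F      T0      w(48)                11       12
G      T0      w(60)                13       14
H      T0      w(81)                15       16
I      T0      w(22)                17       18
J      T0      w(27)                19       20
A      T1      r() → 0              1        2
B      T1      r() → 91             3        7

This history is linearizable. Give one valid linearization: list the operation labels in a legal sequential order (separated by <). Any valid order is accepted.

A < C < B < D < E < F < G < H < I < J

after step 1 (A r() → 0): value 0
after step 2 (C w(91)): value 91
after step 3 (B r() → 91): value 91
after step 4 (D w(67)): value 67
after step 5 (E w(97)): value 97
after step 6 (F w(48)): value 48
after step 7 (G w(60)): value 60
after step 8 (H w(81)): value 81
after step 9 (I w(22)): value 22
after step 10 (J w(27)): value 27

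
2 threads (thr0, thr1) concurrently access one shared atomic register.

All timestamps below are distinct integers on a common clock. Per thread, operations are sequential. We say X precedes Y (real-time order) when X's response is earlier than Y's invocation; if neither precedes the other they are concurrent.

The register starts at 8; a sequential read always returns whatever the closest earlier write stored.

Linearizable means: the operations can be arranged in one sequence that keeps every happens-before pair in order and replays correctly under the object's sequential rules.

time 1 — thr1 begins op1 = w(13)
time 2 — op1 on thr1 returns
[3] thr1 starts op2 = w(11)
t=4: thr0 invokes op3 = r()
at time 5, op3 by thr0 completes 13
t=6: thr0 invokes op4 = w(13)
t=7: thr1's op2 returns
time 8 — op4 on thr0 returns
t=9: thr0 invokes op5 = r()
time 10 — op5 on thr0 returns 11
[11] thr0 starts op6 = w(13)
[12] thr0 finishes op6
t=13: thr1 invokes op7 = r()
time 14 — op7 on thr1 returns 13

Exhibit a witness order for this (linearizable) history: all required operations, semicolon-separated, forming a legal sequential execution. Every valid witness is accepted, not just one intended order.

op1; op3; op4; op2; op5; op6; op7

1. op1 w(13), leaving value 13
2. op3 r() → 13, leaving value 13
3. op4 w(13), leaving value 13
4. op2 w(11), leaving value 11
5. op5 r() → 11, leaving value 11
6. op6 w(13), leaving value 13
7. op7 r() → 13, leaving value 13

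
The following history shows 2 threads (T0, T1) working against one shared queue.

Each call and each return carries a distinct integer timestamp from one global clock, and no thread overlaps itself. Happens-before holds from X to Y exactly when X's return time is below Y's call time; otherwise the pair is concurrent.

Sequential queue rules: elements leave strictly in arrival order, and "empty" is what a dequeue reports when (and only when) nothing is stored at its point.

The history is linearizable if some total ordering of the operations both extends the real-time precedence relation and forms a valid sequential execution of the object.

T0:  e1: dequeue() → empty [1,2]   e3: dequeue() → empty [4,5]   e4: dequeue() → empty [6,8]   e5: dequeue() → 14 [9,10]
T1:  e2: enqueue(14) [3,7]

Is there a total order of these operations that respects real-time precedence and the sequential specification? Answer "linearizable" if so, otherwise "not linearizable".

a witness: e1, e3, e4, e2, e5
1. e1 dequeue() → empty, leaving queue <>
2. e3 dequeue() → empty, leaving queue <>
3. e4 dequeue() → empty, leaving queue <>
4. e2 enqueue(14), leaving queue <14>
5. e5 dequeue() → 14, leaving queue <>

linearizable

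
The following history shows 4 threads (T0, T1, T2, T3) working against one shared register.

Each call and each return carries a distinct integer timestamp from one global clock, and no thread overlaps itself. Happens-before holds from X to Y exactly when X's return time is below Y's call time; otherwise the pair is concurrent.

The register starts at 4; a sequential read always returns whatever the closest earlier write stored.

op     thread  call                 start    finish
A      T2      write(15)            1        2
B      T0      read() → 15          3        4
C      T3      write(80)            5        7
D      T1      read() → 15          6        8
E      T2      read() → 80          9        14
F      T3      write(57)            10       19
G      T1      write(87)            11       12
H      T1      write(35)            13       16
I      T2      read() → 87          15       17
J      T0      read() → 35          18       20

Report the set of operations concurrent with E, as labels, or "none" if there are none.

E runs from 9 to 14; window-overlapping ops are concurrent
A [1,2]: before
B [3,4]: before
C [5,7]: before
D [6,8]: before
F [10,19]: concurrent
G [11,12]: concurrent
H [13,16]: concurrent
I [15,17]: after
J [18,20]: after

F, G, H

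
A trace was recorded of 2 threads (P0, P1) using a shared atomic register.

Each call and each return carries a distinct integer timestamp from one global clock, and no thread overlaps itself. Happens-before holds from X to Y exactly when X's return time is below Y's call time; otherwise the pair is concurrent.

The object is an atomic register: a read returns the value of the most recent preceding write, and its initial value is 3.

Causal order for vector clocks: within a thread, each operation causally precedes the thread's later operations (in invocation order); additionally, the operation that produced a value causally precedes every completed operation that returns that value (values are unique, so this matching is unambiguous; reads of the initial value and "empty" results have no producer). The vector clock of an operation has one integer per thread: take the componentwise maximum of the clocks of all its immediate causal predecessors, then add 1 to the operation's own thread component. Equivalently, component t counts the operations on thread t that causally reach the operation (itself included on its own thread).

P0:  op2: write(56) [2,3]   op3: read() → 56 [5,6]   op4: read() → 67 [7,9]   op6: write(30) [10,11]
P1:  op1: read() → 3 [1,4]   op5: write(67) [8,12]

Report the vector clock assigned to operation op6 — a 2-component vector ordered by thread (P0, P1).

op1, invoked 1, has no incoming edges; only P1's bump applies → (0, 1)
op2, invoked 2, has no incoming edges; only P0's bump applies → (1, 0)
VC(op5, invoked at 8): max of VC(op1)=(0, 1), then +1 on thread P1 → (0, 2)
VC(op3, invoked at 5): max of VC(op2)=(1, 0), then +1 on thread P0 → (2, 0)
VC(op4, invoked at 7): max of VC(op3)=(2, 0), VC(op5)=(0, 2), then +1 on thread P0 → (3, 2)
VC(op6, invoked at 10): max of VC(op4)=(3, 2), then +1 on thread P0 → (4, 2)
target: VC(op6) = (4, 2)

(4, 2)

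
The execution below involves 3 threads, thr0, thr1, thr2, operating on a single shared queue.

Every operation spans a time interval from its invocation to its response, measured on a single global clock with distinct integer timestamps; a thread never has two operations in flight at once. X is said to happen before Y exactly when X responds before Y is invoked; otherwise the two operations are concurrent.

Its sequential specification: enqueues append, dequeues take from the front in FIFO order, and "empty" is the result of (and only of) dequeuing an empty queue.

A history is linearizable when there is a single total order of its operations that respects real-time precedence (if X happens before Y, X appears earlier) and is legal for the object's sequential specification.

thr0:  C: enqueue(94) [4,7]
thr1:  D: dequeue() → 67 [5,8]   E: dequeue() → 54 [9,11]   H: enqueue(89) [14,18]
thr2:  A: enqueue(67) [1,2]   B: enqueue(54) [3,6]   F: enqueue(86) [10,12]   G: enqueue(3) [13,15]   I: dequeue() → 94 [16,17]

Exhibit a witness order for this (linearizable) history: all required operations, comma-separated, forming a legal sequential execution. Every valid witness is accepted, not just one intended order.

A, B, C, D, E, F, G, H, I

1. A enqueue(67), leaving queue <67>
2. B enqueue(54), leaving queue <67,54>
3. C enqueue(94), leaving queue <67,54,94>
4. D dequeue() → 67, leaving queue <54,94>
5. E dequeue() → 54, leaving queue <94>
6. F enqueue(86), leaving queue <94,86>
7. G enqueue(3), leaving queue <94,86,3>
8. H enqueue(89), leaving queue <94,86,3,89>
9. I dequeue() → 94, leaving queue <86,3,89>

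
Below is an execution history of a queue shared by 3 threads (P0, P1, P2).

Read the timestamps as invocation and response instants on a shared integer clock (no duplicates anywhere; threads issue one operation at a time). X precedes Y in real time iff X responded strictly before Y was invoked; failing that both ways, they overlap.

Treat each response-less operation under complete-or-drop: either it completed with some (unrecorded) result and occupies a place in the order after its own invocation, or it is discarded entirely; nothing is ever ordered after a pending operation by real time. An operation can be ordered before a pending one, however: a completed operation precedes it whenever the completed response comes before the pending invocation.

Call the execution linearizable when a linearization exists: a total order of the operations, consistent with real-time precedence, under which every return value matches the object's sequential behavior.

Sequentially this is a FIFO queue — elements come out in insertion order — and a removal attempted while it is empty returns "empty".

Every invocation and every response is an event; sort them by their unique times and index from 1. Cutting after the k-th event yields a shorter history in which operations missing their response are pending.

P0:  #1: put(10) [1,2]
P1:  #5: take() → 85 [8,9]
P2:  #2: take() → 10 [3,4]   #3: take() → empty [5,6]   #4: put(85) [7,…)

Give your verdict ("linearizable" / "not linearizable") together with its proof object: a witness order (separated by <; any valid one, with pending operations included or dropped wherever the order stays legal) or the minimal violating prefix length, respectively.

after step 1 (#1 put(10)): queue <10>
after step 2 (#2 take() → 10): queue <>
after step 3 (#3 take() → empty): queue <>
after step 4 (#4 put(85) (pending, included)): queue <85>
after step 5 (#5 take() → 85): queue <>

linearizable — witness: #1 < #2 < #3 < #4 < #5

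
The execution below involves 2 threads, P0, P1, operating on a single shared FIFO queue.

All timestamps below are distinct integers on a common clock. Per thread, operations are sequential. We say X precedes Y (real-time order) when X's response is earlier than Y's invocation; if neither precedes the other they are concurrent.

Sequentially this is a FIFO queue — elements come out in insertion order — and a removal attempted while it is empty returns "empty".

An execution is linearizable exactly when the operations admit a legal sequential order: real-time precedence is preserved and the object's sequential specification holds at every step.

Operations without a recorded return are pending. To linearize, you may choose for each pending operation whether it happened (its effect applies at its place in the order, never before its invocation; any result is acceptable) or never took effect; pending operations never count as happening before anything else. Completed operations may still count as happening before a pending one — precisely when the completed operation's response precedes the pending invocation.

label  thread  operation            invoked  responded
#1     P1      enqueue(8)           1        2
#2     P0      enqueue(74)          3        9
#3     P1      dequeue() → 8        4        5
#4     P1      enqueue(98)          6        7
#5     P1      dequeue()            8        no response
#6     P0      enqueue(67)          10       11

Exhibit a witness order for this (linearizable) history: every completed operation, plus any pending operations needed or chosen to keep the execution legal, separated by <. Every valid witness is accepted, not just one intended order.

1. #1 enqueue(8), leaving queue <8>
2. #2 enqueue(74), leaving queue <8,74>
3. #3 dequeue() → 8, leaving queue <74>
4. #4 enqueue(98), leaving queue <74,98>
5. #5 dequeue() (pending, included), leaving queue <98>
6. #6 enqueue(67), leaving queue <98,67>

#1 < #2 < #3 < #4 < #5 < #6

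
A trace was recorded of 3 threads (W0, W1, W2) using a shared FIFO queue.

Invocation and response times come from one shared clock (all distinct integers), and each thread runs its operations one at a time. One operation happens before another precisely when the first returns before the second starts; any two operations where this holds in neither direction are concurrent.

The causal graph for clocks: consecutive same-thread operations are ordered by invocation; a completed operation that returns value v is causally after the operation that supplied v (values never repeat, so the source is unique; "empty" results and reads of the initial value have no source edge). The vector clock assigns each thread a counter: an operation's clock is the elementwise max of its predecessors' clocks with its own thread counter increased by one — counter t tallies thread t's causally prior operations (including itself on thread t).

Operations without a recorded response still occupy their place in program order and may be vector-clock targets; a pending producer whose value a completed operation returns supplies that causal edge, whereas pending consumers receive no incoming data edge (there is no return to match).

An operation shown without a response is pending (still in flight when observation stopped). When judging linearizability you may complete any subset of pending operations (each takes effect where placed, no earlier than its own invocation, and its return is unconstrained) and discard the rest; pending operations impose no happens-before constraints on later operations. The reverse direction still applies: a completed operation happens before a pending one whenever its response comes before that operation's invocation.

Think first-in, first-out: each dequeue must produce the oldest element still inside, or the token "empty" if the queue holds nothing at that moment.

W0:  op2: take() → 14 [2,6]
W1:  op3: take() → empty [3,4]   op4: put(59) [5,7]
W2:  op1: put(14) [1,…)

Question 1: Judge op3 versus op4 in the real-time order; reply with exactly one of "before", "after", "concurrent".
op3 spans [3,4], op4 spans [5,7]
resp(op3)=4 < inv(op4)=5

before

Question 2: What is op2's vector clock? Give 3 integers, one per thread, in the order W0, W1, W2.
op1, invoked 1, has no incoming edges; only W2's bump applies → (0, 0, 1)
op3, invoked 3, has no incoming edges; only W1's bump applies → (0, 1, 0)
from VC(op3)=(0, 1, 0), op4 (invoked 5) maxes components and bumps W1 → (0, 2, 0)
from VC(op1)=(0, 0, 1), op2 (invoked 2) maxes components and bumps W0 → (1, 0, 1)
target: VC(op2) = (1, 0, 1)

(1, 0, 1)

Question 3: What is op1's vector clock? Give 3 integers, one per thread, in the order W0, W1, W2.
VC(op1, invoked at 1): no causal predecessors; +1 on W2 → (0, 0, 1)
VC(op3, invoked at 3): no causal predecessors; +1 on W1 → (0, 1, 0)
VC(op4, invoked at 5): max of VC(op3)=(0, 1, 0), then +1 on thread W1 → (0, 2, 0)
VC(op2, invoked at 2): max of VC(op1)=(0, 0, 1), then +1 on thread W0 → (1, 0, 1)
target: VC(op1) = (0, 0, 1)

(0, 0, 1)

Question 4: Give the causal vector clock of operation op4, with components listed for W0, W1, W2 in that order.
op1 (invocation 1): nothing precedes it; W2's component alone gives (0, 0, 1)
op3 (invocation 3): nothing precedes it; W1's component alone gives (0, 1, 0)
op4, invoked 5, takes VC(op3)=(0, 1, 0) under max, adds 1 for W1 → (0, 2, 0)
op2, invoked 2, takes VC(op1)=(0, 0, 1) under max, adds 1 for W0 → (1, 0, 1)
target: VC(op4) = (0, 2, 0)

(0, 2, 0)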